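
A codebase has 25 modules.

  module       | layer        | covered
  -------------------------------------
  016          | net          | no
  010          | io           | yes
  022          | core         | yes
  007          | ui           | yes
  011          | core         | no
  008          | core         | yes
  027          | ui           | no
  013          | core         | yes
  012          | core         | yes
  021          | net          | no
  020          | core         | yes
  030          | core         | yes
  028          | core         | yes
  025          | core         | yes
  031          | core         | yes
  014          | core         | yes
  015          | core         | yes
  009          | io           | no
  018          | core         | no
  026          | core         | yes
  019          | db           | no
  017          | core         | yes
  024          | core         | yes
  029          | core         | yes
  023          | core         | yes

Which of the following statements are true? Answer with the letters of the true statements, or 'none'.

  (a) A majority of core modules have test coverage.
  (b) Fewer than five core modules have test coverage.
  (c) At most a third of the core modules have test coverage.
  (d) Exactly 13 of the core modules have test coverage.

|A| = 18, |A ∩ B| = 16, |A ∖ B| = 2.
(a) |A ∩ B| > |A ∖ B|: holds.
(b) |A ∩ B| < 5: fails.
(c) |A ∩ B| / |A| ≤ 1/3: fails.
(d) |A ∩ B| = 13: fails.

(a)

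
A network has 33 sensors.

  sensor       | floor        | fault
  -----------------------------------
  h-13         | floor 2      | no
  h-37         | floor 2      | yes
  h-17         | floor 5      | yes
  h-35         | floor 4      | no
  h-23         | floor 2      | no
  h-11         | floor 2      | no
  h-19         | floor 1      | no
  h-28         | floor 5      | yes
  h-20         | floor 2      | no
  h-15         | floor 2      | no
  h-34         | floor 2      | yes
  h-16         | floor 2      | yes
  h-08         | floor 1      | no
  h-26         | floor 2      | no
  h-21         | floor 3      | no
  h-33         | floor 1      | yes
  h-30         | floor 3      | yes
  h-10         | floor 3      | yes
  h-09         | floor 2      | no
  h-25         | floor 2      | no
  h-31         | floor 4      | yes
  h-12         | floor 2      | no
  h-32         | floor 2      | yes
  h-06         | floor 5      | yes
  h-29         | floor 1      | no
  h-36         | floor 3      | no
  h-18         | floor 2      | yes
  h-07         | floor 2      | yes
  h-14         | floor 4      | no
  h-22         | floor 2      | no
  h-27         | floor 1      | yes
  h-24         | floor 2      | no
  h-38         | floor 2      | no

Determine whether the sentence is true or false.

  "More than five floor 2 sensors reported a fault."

Truth condition: |A ∩ B| > 5.
|A| = 18, |A ∩ B| = 6, |A ∖ B| = 12.
|A ∩ B| = 6, so the statement is true.

True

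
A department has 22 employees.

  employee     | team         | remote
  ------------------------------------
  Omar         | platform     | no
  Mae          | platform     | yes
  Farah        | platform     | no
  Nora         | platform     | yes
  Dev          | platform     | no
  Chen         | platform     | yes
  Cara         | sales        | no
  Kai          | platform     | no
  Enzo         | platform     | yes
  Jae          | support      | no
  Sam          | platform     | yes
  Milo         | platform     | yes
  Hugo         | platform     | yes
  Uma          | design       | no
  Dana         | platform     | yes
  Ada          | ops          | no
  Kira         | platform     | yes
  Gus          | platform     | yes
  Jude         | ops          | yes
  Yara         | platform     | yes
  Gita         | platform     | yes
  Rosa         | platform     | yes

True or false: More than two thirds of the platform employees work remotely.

True

Truth condition: |A ∩ B| / |A| > 2/3.
|A| = 17, |A ∩ B| = 13, |A ∖ B| = 4.
|A ∩ B|/|A| = 13/17, so the statement is true.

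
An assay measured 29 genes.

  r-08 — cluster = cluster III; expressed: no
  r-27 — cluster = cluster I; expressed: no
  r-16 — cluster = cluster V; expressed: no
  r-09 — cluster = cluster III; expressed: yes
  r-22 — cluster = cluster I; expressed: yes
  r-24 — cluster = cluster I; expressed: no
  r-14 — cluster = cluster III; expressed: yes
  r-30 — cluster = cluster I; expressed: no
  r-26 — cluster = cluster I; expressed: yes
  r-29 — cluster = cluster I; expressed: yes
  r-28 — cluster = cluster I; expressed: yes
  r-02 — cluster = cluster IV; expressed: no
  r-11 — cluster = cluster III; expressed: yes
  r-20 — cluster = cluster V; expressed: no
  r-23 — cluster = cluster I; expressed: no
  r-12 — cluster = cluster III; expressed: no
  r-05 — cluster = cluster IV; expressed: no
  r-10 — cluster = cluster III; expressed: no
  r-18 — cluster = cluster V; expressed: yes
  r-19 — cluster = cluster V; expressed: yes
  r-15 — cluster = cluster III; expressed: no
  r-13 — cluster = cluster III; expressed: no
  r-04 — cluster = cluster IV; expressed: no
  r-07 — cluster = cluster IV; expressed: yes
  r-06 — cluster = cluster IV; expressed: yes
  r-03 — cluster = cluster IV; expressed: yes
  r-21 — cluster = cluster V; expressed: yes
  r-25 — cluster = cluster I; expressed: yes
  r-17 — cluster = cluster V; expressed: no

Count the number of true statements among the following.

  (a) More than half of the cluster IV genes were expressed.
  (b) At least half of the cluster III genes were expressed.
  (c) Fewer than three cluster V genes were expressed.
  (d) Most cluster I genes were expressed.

1

(a) cluster IV: |A| = 6, |A ∩ B| = 3; needs |A ∩ B| > |A ∖ B| — false.
(b) cluster III: |A| = 8, |A ∩ B| = 3; needs |A ∩ B| ≥ |A ∖ B| — false.
(c) cluster V: |A| = 6, |A ∩ B| = 3; needs |A ∩ B| < 3 — false.
(d) cluster I: |A| = 9, |A ∩ B| = 5; needs |A ∩ B| > |A ∖ B| — true.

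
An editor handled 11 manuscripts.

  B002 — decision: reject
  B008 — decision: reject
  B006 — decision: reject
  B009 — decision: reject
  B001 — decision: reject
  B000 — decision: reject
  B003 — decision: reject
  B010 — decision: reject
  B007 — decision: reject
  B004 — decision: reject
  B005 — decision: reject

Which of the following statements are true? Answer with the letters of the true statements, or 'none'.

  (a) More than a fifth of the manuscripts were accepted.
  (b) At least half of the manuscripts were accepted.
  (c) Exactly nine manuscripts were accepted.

|A| = 11, |A ∩ B| = 0, |A ∖ B| = 11.
(a) |A ∩ B| / |A| > 1/5: fails.
(b) |A ∩ B| ≥ |A ∖ B|: fails.
(c) |A ∩ B| = 9: fails.

none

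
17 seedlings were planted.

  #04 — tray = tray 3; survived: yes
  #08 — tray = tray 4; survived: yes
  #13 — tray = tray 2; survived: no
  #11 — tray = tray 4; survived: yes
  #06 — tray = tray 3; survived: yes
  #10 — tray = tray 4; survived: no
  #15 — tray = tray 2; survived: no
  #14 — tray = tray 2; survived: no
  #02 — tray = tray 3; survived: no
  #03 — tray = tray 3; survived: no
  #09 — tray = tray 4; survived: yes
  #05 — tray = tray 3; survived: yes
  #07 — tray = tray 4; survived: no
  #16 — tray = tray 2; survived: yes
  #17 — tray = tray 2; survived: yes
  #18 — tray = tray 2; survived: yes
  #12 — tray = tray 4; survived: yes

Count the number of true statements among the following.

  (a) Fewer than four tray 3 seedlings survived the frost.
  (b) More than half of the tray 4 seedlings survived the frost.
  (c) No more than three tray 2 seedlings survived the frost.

3

(a) tray 3: |A| = 5, |A ∩ B| = 3; needs |A ∩ B| < 4 — true.
(b) tray 4: |A| = 6, |A ∩ B| = 4; needs |A ∩ B| > |A ∖ B| — true.
(c) tray 2: |A| = 6, |A ∩ B| = 3; needs |A ∩ B| ≤ 3 — true.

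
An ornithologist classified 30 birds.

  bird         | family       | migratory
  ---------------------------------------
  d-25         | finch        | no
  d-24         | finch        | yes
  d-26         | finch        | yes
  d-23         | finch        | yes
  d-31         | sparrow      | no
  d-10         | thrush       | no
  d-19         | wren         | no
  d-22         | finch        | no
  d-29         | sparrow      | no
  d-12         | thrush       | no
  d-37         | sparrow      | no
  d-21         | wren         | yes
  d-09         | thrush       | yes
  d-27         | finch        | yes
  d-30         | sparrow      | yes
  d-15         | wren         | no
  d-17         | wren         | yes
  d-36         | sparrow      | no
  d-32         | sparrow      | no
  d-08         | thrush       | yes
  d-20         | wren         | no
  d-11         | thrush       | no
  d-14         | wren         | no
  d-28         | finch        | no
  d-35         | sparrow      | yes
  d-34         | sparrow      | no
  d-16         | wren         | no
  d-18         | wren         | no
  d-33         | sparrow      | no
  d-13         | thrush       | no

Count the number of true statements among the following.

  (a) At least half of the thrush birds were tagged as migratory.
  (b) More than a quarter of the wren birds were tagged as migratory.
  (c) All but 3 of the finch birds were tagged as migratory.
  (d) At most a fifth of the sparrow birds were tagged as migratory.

1

(a) thrush: |A| = 6, |A ∩ B| = 2; needs |A ∩ B| ≥ |A ∖ B| — false.
(b) wren: |A| = 8, |A ∩ B| = 2; needs |A ∩ B| / |A| > 1/4 — false.
(c) finch: |A| = 7, |A ∩ B| = 4; needs |A ∖ B| = 3 — true.
(d) sparrow: |A| = 9, |A ∩ B| = 2; needs |A ∩ B| / |A| ≤ 1/5 — false.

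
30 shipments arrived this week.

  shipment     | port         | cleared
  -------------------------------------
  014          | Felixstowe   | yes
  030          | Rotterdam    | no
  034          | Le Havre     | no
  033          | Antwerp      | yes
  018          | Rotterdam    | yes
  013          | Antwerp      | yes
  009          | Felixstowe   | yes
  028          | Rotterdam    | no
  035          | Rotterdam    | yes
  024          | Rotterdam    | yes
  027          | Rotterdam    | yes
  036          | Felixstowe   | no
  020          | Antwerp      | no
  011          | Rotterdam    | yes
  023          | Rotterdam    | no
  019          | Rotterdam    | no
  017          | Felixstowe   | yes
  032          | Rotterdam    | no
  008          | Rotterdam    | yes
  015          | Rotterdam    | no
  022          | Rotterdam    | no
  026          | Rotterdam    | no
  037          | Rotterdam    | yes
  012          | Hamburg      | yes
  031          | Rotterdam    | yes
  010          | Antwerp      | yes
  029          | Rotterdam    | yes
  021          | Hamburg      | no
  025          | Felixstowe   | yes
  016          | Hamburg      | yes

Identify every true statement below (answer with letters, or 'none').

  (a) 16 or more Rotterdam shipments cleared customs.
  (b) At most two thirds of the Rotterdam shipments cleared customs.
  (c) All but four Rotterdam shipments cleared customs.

(b)

|A| = 17, |A ∩ B| = 9, |A ∖ B| = 8.
(a) |A ∩ B| ≥ 16: fails.
(b) |A ∩ B| / |A| ≤ 2/3: holds.
(c) |A ∖ B| = 4: fails.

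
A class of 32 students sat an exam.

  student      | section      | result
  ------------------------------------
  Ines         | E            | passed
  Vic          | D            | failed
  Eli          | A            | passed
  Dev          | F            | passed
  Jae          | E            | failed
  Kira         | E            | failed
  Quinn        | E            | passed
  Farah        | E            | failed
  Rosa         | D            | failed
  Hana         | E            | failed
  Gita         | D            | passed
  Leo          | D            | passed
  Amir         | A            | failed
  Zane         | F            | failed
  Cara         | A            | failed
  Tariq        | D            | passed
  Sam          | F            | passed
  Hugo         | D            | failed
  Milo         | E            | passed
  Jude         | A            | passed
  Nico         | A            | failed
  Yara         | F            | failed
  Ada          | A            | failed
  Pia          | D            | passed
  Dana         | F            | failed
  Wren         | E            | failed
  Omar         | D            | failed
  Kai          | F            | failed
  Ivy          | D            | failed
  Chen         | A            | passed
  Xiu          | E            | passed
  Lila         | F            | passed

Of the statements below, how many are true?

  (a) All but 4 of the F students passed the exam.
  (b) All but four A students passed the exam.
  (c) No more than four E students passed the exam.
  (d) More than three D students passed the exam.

(a) F: |A| = 7, |A ∩ B| = 3; needs |A ∖ B| = 4 — true.
(b) A: |A| = 7, |A ∩ B| = 3; needs |A ∖ B| = 4 — true.
(c) E: |A| = 9, |A ∩ B| = 4; needs |A ∩ B| ≤ 4 — true.
(d) D: |A| = 9, |A ∩ B| = 4; needs |A ∩ B| > 3 — true.

4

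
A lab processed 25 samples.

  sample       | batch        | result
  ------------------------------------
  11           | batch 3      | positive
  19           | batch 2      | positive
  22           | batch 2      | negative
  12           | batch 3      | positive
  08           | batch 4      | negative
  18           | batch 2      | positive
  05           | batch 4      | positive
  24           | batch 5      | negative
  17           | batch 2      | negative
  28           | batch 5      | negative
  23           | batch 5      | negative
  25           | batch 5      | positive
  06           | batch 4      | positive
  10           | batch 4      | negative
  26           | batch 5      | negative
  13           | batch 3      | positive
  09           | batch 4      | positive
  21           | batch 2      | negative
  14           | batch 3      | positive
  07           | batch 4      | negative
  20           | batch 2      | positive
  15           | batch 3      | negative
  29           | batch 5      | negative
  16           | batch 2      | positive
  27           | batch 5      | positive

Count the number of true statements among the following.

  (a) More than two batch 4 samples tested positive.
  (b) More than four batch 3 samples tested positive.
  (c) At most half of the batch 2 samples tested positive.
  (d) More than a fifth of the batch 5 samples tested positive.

2

(a) batch 4: |A| = 6, |A ∩ B| = 3; needs |A ∩ B| > 2 — true.
(b) batch 3: |A| = 5, |A ∩ B| = 4; needs |A ∩ B| > 4 — false.
(c) batch 2: |A| = 7, |A ∩ B| = 4; needs |A ∩ B| ≤ |A ∖ B| — false.
(d) batch 5: |A| = 7, |A ∩ B| = 2; needs |A ∩ B| / |A| > 1/5 — true.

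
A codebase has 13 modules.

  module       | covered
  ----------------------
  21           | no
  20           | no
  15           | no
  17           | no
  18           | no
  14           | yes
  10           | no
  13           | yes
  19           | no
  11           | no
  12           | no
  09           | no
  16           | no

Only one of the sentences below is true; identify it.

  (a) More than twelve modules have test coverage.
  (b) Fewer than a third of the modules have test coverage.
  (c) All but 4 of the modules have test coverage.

(b)

|A| = 13, |A ∩ B| = 2, |A ∖ B| = 11.
(a) requires |A ∩ B| > 12: false.
(b) requires |A ∩ B| / |A| < 1/3: true.
(c) requires |A ∖ B| = 4: false.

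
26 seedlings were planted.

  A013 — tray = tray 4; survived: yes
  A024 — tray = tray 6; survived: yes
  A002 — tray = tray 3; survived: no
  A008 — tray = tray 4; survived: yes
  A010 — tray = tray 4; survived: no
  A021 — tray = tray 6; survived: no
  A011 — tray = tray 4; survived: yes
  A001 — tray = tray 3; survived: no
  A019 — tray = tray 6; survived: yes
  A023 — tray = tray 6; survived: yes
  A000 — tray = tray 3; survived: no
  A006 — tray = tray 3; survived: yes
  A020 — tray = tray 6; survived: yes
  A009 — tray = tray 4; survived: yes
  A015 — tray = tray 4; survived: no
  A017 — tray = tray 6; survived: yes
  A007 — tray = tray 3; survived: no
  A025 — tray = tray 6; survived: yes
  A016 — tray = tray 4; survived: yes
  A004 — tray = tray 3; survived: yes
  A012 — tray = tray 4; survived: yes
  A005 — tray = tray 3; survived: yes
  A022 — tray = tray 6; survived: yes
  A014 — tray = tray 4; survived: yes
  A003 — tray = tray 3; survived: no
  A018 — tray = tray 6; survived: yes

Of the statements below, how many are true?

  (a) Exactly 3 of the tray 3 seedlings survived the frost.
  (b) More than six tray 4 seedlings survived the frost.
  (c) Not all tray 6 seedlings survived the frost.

(a) tray 3: |A| = 8, |A ∩ B| = 3; needs |A ∩ B| = 3 — true.
(b) tray 4: |A| = 9, |A ∩ B| = 7; needs |A ∩ B| > 6 — true.
(c) tray 6: |A| = 9, |A ∩ B| = 8; needs A ⊄ B (|A ∖ B| ≥ 1) — true.

3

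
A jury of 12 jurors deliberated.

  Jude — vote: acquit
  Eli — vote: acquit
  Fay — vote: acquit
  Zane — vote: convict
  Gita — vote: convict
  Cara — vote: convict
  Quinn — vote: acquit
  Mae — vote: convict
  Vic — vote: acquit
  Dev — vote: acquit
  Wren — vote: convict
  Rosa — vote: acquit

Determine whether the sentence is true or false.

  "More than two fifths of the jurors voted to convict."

'More than two fifths of the jurors voted to convict' holds iff |A ∩ B| / |A| > 2/5.
A (the restrictor) = {Jude, Eli, Fay, Zane, Gita, Cara, Quinn, Mae, Vic, Dev, Wren, Rosa}, |A| = 12.
A ∩ B = {Zane, Gita, Cara, Mae, Wren}, so |A ∩ B| = 5.
A ∖ B = {Jude, Eli, Fay, Quinn, Vic, Dev, Rosa}, so |A ∖ B| = 7.
|A ∩ B|/|A| = 5/12, so the statement is true.

True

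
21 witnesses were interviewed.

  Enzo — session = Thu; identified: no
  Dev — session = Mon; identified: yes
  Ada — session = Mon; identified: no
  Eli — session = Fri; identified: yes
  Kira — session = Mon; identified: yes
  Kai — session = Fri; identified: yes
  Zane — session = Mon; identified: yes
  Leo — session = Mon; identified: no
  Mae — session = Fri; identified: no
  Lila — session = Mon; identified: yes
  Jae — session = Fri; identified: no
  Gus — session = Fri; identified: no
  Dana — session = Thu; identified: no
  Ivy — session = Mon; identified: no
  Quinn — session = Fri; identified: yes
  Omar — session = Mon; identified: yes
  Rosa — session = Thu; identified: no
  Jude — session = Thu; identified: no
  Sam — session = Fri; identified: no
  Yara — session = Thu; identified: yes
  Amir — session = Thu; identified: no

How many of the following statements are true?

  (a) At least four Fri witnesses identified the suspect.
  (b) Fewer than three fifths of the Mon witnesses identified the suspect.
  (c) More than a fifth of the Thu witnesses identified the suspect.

0

(a) Fri: |A| = 7, |A ∩ B| = 3; needs |A ∩ B| ≥ 4 — false.
(b) Mon: |A| = 8, |A ∩ B| = 5; needs |A ∩ B| / |A| < 3/5 — false.
(c) Thu: |A| = 6, |A ∩ B| = 1; needs |A ∩ B| / |A| > 1/5 — false.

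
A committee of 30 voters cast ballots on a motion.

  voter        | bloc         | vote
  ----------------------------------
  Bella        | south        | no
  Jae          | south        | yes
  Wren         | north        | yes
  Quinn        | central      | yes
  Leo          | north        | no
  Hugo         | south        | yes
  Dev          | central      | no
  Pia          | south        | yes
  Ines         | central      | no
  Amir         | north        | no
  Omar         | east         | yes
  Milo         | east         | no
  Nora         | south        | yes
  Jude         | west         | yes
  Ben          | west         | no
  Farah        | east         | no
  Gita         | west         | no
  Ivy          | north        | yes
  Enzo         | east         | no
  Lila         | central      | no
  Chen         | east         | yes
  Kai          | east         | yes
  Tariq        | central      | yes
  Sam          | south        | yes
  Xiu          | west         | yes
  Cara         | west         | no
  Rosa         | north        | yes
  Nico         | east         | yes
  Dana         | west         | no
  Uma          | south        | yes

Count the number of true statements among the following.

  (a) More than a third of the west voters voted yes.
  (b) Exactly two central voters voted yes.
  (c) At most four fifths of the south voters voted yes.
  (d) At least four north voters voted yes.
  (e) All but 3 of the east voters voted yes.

(a) west: |A| = 6, |A ∩ B| = 2; needs |A ∩ B| / |A| > 1/3 — false.
(b) central: |A| = 5, |A ∩ B| = 2; needs |A ∩ B| = 2 — true.
(c) south: |A| = 7, |A ∩ B| = 6; needs |A ∩ B| / |A| ≤ 4/5 — false.
(d) north: |A| = 5, |A ∩ B| = 3; needs |A ∩ B| ≥ 4 — false.
(e) east: |A| = 7, |A ∩ B| = 4; needs |A ∖ B| = 3 — true.

2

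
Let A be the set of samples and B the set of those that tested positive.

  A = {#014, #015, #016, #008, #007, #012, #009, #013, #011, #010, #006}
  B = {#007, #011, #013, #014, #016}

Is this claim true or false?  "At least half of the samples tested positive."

False

The determiner here denotes the relation: |A ∩ B| ≥ |A ∖ B|.
A (the restrictor) = {#014, #015, #016, #008, #007, #012, #009, #013, #011, #010, #006}, |A| = 11.
A ∩ B = {#014, #016, #007, #013, #011}, so |A ∩ B| = 5.
A ∖ B = {#015, #008, #012, #009, #010, #006}, so |A ∖ B| = 6.
5 < 6, so the statement is false.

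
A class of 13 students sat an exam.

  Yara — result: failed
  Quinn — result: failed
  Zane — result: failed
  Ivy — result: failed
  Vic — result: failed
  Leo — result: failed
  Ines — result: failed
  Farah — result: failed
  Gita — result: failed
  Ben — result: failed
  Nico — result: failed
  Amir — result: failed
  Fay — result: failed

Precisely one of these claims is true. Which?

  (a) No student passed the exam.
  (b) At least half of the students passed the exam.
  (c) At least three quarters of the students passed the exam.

(a)

|A| = 13, |A ∩ B| = 0, |A ∖ B| = 13.
(a) requires A ∩ B = ∅ (|A ∩ B| = 0): true.
(b) requires |A ∩ B| ≥ |A ∖ B|: false.
(c) requires |A ∩ B| / |A| ≥ 3/4: false.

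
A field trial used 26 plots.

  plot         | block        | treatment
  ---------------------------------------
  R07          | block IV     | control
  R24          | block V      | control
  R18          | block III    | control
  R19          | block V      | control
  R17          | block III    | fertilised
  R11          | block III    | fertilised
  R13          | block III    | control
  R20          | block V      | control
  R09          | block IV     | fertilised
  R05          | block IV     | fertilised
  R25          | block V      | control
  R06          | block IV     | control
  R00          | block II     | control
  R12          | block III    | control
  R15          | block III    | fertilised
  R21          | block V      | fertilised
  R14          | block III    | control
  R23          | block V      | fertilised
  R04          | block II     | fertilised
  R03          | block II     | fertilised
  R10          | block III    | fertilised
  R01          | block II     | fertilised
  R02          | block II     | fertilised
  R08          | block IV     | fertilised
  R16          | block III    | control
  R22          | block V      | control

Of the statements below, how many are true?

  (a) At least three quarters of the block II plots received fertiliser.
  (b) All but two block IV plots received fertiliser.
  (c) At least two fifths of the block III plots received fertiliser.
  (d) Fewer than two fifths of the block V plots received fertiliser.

(a) block II: |A| = 5, |A ∩ B| = 4; needs |A ∩ B| / |A| ≥ 3/4 — true.
(b) block IV: |A| = 5, |A ∩ B| = 3; needs |A ∖ B| = 2 — true.
(c) block III: |A| = 9, |A ∩ B| = 4; needs |A ∩ B| / |A| ≥ 2/5 — true.
(d) block V: |A| = 7, |A ∩ B| = 2; needs |A ∩ B| / |A| < 2/5 — true.

4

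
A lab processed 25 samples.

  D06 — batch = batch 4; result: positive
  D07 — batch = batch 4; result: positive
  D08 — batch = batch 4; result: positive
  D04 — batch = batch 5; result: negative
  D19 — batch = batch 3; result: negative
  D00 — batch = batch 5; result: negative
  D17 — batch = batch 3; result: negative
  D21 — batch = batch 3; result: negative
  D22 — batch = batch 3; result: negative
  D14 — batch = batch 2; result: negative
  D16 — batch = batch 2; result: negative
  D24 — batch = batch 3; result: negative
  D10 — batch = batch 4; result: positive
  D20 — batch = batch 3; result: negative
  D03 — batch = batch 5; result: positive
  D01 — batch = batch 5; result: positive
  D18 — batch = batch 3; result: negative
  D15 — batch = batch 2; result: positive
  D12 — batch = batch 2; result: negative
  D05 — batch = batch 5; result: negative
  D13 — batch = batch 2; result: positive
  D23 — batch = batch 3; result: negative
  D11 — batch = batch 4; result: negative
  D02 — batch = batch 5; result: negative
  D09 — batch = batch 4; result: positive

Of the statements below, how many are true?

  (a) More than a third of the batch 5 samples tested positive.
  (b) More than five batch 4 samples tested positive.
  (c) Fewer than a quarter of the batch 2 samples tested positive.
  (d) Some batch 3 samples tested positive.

(a) batch 5: |A| = 6, |A ∩ B| = 2; needs |A ∩ B| / |A| > 1/3 — false.
(b) batch 4: |A| = 6, |A ∩ B| = 5; needs |A ∩ B| > 5 — false.
(c) batch 2: |A| = 5, |A ∩ B| = 2; needs |A ∩ B| / |A| < 1/4 — false.
(d) batch 3: |A| = 8, |A ∩ B| = 0; needs A ∩ B ≠ ∅ (|A ∩ B| ≥ 1) — false.

0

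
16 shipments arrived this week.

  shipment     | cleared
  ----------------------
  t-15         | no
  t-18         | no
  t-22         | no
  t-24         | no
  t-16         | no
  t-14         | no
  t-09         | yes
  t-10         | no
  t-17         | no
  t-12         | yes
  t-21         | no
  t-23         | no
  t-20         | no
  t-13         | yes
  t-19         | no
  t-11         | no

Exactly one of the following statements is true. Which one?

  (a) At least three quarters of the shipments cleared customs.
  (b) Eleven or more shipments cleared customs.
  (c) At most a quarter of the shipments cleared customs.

|A| = 16, |A ∩ B| = 3, |A ∖ B| = 13.
(a) requires |A ∩ B| / |A| ≥ 3/4: false.
(b) requires |A ∩ B| ≥ 11: false.
(c) requires |A ∩ B| / |A| ≤ 1/4: true.

(c)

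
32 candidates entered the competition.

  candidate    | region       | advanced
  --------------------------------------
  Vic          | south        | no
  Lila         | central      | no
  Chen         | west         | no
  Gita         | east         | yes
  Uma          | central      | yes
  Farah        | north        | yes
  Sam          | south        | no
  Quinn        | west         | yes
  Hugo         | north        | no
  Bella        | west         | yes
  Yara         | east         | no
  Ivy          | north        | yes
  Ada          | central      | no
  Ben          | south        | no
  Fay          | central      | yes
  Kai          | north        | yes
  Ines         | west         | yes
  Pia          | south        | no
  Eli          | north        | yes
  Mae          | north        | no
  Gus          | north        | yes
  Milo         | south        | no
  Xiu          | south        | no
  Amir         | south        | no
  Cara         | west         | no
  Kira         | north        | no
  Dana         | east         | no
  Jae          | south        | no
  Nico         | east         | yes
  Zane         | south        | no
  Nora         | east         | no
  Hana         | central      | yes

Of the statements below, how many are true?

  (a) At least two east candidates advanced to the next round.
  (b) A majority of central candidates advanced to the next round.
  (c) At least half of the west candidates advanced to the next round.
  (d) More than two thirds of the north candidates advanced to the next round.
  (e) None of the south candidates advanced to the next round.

4

(a) east: |A| = 5, |A ∩ B| = 2; needs |A ∩ B| ≥ 2 — true.
(b) central: |A| = 5, |A ∩ B| = 3; needs |A ∩ B| > |A ∖ B| — true.
(c) west: |A| = 5, |A ∩ B| = 3; needs |A ∩ B| ≥ |A ∖ B| — true.
(d) north: |A| = 8, |A ∩ B| = 5; needs |A ∩ B| / |A| > 2/3 — false.
(e) south: |A| = 9, |A ∩ B| = 0; needs A ∩ B = ∅ (|A ∩ B| = 0) — true.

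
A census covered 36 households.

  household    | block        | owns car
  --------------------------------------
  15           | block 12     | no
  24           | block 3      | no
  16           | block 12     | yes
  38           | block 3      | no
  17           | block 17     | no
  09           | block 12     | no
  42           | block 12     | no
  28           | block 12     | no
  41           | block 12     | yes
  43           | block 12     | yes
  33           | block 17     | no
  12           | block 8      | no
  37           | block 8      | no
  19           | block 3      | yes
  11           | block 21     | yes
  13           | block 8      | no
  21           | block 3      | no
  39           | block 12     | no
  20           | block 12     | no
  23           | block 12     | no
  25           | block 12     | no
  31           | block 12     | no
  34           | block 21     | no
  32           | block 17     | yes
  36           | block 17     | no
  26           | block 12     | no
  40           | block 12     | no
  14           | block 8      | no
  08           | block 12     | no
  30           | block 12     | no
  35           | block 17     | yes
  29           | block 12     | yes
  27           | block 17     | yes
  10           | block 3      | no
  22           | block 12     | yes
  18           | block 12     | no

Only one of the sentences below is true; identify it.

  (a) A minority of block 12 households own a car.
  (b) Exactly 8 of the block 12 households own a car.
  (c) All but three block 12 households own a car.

|A| = 19, |A ∩ B| = 5, |A ∖ B| = 14.
(a) requires |A ∩ B| < |A ∖ B|: true.
(b) requires |A ∩ B| = 8: false.
(c) requires |A ∖ B| = 3: false.

(a)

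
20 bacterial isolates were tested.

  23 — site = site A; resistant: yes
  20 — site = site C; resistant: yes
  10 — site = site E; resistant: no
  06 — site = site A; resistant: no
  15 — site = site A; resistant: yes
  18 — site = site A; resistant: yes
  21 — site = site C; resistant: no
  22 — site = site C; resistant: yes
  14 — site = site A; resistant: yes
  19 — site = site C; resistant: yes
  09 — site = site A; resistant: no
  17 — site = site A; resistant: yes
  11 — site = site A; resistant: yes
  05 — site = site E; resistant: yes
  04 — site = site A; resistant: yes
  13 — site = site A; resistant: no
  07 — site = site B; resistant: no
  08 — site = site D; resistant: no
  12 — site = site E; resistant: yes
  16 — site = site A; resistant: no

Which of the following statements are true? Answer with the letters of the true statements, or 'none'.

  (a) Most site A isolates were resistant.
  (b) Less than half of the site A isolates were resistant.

(a)

|A| = 11, |A ∩ B| = 7, |A ∖ B| = 4.
(a) |A ∩ B| > |A ∖ B|: holds.
(b) |A ∩ B| < |A ∖ B|: fails.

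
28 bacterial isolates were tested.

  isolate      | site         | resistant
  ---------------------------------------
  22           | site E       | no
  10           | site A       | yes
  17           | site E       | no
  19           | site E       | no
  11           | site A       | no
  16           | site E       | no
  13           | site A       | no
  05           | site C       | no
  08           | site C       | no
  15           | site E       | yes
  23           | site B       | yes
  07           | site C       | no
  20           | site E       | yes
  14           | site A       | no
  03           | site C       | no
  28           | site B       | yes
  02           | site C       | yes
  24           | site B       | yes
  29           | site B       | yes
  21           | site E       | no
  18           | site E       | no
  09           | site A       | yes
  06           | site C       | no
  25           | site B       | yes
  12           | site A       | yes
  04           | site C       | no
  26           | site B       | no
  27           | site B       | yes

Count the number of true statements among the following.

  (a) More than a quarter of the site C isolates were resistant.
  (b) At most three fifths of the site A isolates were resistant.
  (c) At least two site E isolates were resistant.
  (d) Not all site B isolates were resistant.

(a) site C: |A| = 7, |A ∩ B| = 1; needs |A ∩ B| / |A| > 1/4 — false.
(b) site A: |A| = 6, |A ∩ B| = 3; needs |A ∩ B| / |A| ≤ 3/5 — true.
(c) site E: |A| = 8, |A ∩ B| = 2; needs |A ∩ B| ≥ 2 — true.
(d) site B: |A| = 7, |A ∩ B| = 6; needs A ⊄ B (|A ∖ B| ≥ 1) — true.

3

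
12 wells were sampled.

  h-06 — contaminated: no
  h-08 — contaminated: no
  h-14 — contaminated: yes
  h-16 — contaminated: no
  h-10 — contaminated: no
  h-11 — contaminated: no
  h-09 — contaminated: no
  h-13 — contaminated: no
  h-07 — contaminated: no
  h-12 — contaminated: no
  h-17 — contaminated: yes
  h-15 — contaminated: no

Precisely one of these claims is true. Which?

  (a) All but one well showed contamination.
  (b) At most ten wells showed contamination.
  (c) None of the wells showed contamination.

|A| = 12, |A ∩ B| = 2, |A ∖ B| = 10.
(a) requires |A ∖ B| = 1: false.
(b) requires |A ∩ B| ≤ 10: true.
(c) requires A ∩ B = ∅ (|A ∩ B| = 0): false.

(b)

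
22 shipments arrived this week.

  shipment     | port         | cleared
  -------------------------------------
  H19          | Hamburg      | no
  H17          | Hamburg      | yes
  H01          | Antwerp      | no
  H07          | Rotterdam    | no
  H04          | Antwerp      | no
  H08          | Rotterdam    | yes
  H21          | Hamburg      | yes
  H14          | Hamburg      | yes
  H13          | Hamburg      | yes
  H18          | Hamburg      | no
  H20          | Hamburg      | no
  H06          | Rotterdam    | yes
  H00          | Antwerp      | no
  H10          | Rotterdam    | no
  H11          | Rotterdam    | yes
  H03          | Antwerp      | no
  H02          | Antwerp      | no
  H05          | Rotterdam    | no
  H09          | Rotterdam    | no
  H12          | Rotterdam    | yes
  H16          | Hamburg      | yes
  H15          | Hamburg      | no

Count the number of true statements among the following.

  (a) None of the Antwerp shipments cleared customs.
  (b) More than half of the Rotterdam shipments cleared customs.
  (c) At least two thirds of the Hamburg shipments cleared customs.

(a) Antwerp: |A| = 5, |A ∩ B| = 0; needs A ∩ B = ∅ (|A ∩ B| = 0) — true.
(b) Rotterdam: |A| = 8, |A ∩ B| = 4; needs |A ∩ B| > |A ∖ B| — false.
(c) Hamburg: |A| = 9, |A ∩ B| = 5; needs |A ∩ B| / |A| ≥ 2/3 — false.

1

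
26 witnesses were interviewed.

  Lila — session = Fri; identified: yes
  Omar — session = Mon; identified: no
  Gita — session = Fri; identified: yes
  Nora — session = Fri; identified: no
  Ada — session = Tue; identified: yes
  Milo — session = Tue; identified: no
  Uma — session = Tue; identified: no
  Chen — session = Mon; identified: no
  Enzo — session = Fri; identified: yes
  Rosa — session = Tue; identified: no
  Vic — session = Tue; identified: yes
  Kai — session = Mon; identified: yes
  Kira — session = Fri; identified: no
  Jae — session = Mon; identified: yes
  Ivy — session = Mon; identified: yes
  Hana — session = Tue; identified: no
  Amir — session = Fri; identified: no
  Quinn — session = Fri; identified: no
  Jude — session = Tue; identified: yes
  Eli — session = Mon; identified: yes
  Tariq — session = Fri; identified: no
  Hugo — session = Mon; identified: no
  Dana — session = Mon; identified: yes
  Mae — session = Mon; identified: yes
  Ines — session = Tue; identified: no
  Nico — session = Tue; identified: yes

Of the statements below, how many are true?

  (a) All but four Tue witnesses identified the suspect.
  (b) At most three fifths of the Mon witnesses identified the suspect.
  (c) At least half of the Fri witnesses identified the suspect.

(a) Tue: |A| = 9, |A ∩ B| = 4; needs |A ∖ B| = 4 — false.
(b) Mon: |A| = 9, |A ∩ B| = 6; needs |A ∩ B| / |A| ≤ 3/5 — false.
(c) Fri: |A| = 8, |A ∩ B| = 3; needs |A ∩ B| ≥ |A ∖ B| — false.

0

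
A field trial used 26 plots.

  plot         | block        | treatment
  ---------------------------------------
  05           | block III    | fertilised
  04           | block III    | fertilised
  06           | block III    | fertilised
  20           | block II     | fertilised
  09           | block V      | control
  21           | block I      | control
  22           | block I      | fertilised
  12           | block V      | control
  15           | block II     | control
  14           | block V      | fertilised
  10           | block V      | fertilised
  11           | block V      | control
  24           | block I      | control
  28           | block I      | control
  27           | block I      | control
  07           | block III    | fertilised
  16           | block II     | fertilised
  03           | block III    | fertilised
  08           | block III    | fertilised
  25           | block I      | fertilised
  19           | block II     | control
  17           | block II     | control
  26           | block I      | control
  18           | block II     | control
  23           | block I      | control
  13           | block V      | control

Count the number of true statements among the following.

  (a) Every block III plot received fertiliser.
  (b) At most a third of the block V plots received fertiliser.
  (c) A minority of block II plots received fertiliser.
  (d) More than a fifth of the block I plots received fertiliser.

(a) block III: |A| = 6, |A ∩ B| = 6; needs A ⊆ B, i.e. every element of A is in B (|A ∖ B| = 0) — true.
(b) block V: |A| = 6, |A ∩ B| = 2; needs |A ∩ B| / |A| ≤ 1/3 — true.
(c) block II: |A| = 6, |A ∩ B| = 2; needs |A ∩ B| < |A ∖ B| — true.
(d) block I: |A| = 8, |A ∩ B| = 2; needs |A ∩ B| / |A| > 1/5 — true.

4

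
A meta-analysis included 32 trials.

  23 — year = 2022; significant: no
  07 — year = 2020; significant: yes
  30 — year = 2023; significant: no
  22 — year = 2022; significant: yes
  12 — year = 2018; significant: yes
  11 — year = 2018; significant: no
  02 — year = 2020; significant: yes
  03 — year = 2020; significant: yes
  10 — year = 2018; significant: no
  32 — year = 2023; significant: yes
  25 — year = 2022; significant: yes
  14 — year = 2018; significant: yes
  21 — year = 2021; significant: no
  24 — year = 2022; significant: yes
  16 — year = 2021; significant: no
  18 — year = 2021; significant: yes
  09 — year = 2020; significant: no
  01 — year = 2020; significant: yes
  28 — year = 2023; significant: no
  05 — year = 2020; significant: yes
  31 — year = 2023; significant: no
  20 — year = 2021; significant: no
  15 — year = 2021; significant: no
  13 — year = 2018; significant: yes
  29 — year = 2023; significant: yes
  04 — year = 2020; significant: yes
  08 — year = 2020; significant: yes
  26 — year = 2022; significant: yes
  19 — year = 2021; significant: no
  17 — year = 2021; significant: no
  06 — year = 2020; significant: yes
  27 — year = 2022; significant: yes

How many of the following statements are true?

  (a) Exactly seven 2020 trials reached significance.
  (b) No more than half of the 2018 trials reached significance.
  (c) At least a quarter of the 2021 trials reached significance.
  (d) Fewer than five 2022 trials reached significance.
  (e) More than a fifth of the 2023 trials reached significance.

(a) 2020: |A| = 9, |A ∩ B| = 8; needs |A ∩ B| = 7 — false.
(b) 2018: |A| = 5, |A ∩ B| = 3; needs |A ∩ B| ≤ |A ∖ B| — false.
(c) 2021: |A| = 7, |A ∩ B| = 1; needs |A ∩ B| / |A| ≥ 1/4 — false.
(d) 2022: |A| = 6, |A ∩ B| = 5; needs |A ∩ B| < 5 — false.
(e) 2023: |A| = 5, |A ∩ B| = 2; needs |A ∩ B| / |A| > 1/5 — true.

1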